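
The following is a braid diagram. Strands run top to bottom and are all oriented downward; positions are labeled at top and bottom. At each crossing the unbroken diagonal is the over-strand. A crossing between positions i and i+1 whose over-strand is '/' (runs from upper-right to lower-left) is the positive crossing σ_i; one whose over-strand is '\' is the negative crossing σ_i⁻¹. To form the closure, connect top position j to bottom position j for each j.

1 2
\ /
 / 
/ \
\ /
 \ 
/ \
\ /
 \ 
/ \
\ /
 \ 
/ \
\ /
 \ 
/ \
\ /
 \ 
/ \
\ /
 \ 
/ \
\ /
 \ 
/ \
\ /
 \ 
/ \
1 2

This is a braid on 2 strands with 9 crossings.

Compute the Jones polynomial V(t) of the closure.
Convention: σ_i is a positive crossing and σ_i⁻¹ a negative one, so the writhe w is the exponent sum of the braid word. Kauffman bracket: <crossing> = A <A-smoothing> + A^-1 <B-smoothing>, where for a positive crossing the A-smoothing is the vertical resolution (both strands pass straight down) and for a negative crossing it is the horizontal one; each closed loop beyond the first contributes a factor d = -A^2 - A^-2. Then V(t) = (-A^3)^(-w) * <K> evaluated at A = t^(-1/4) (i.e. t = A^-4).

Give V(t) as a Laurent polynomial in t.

Reading the diagram top to bottom ('/'-over between positions i,i+1 = s_i, '\'-over = s_i^-1): braid word = s1 s1^-1 s1^-1 s1^-1 s1^-1 s1^-1 s1^-1 s1^-1 s1^-1.
The presented braid s1 s1^-1 s1^-1 s1^-1 s1^-1 s1^-1 s1^-1 s1^-1 s1^-1 on 2 strands reduces by inverse Markov moves (closure unchanged at each step):
  Deconjugate: the word is γ·β·γ⁻¹ with γ = s1 (prefix) and γ⁻¹ = s1^-1 (suffix); strip both.
Reduced to β = s1^-1 s1^-1 s1^-1 s1^-1 s1^-1 s1^-1 s1^-1 on 2 strands, 7 crossings.
Compute on β:
Braid: s1^-1 s1^-1 s1^-1 s1^-1 s1^-1 s1^-1 s1^-1 on 2 strands, 7 crossings.
Writhe w = (#positive) - (#negative) = 0 - 7 = -7.
State-sum expansion of <K>. There are 2^7 = 128 states.
Smooth each crossing (0=||, 1=⌣⌢); contribution A^(Σ sign_k(1-2s_k)) * d^(L-1).
Tabulate the states by total A-exponent and number of loops L (A-exp: L × count):
  A^7: L=7 ×1
  A^5: L=6 ×7
  A^3: L=5 ×21
  A^1: L=4 ×35
  A^-1: L=3 ×35
  A^-3: L=2 ×21
  A^-5: L=1 ×7
  A^-7: L=2 ×1
Each group contributes A^e * Σ count * d^(L-1):
Powers of d = -A^2 - A^-2: d^2 = A^4 + 2 + A^-4; d^3 = -A^6 - 3*A^2 - 3*A^-2 - A^-6; d^4 = A^8 + 4*A^4 + 6 + 4*A^-4 + A^-8; d^5 = -A^10 - 5*A^6 - 10*A^2 - 10*A^-2 - 5*A^-6 - A^-10; d^6 = A^12 + 6*A^8 + 15*A^4 + 20 + 15*A^-4 + 6*A^-8 + A^-12.
  A^7 * (d^6) = A^19 + 6*A^15 + 15*A^11 + 20*A^7 + 15*A^3 + 6*A^-1 + A^-5
  A^5 * (7*d^5) = -7*A^15 - 35*A^11 - 70*A^7 - 70*A^3 - 35*A^-1 - 7*A^-5
  A^3 * (21*d^4) = 21*A^11 + 84*A^7 + 126*A^3 + 84*A^-1 + 21*A^-5
  A^1 * (35*d^3) = -35*A^7 - 105*A^3 - 105*A^-1 - 35*A^-5
  A^-1 * (35*d^2) = 35*A^3 + 70*A^-1 + 35*A^-5
  A^-3 * (21*d) = -21*A^-1 - 21*A^-5
  A^-5 * (7) = 7*A^-5
  A^-7 * (d) = -A^-5 - A^-9
Summing the groups: <K> = A^19 - A^15 + A^11 - A^7 + A^3 - A^-1 - A^-9
Normalise by the writhe: (-A^3)^(-w) = (-A^3)^(7) = -A^21, so f(A) = -A^21 * <K> = -A^40 + A^36 - A^32 + A^28 - A^24 + A^20 + A^12.
Substitute A = t^(-1/4), i.e. A^e → t^(-e/4): V(t) = t^-3 + t^-5 - t^-6 + t^-7 - t^-8 + t^-9 - t^-10

Answer: t^-3 + t^-5 - t^-6 + t^-7 - t^-8 + t^-9 - t^-10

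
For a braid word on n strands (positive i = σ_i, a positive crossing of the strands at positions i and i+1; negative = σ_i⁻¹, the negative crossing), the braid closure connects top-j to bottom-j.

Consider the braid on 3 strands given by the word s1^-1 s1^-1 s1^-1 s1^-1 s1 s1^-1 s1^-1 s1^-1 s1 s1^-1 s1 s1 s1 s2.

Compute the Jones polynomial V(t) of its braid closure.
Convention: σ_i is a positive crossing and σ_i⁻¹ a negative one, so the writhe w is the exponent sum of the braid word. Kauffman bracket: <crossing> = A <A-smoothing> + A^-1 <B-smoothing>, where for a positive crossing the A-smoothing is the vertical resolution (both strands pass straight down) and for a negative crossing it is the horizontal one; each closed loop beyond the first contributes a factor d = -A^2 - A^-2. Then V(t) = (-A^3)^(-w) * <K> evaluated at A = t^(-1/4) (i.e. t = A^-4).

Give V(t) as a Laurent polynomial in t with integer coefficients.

t^-1 + t^-3 - t^-4

Derivation:
The presented braid s1^-1 s1^-1 s1^-1 s1^-1 s1 s1^-1 s1^-1 s1^-1 s1 s1^-1 s1 s1 s1 s2 on 3 strands reduces by inverse Markov moves (closure unchanged at each step):
  Destabilize: the word has the form β·s2 where s2 occurs only as the final letter (β ∈ B_2); drop it and the last strand → 2 strands.
  Deconjugate: the word is γ·β·γ⁻¹ with γ = s1^-1 s1^-1 (prefix) and γ⁻¹ = s1 s1 (suffix); strip both.
Reduced to β = s1^-1 s1^-1 s1 s1^-1 s1^-1 s1^-1 s1 s1^-1 s1 on 2 strands, 9 crossings.
Compute on β:
First cancel adjacent σ_i σ_i⁻¹ pairs (Reidemeister II — same braid, same closure): s1^-1 s1^-1 s1 s1^-1 s1^-1 s1^-1 s1 s1^-1 s1 → s1^-1 s1^-1 s1^-1.
Braid: s1^-1 s1^-1 s1^-1 on 2 strands, 3 crossings.
Writhe w = (#positive) - (#negative) = 0 - 3 = -3.
State-sum expansion of <K>. There are 2^3 = 8 states.
Each crossing splits two ways (0=vertical, 1=horizontal). The state's weight is A^(#A-smoothings - #B-smoothings) * d^(loops - 1).
  state 000: A-exp=-3, loops=2, term = A^-3 * d^1
  state 001: A-exp=-1, loops=1, term = A^-1 * d^0
  state 010: A-exp=-1, loops=1, term = A^-1 * d^0
  state 011: A-exp=+1, loops=2, term = A^1 * d^1
  state 100: A-exp=-1, loops=1, term = A^-1 * d^0
  state 101: A-exp=+1, loops=2, term = A^1 * d^1
  state 110: A-exp=+1, loops=2, term = A^1 * d^1
  state 111: A-exp=+3, loops=3, term = A^3 * d^2
Collect the terms by A-exponent (count of states per loop number):
Powers of d = -A^2 - A^-2: d^2 = A^4 + 2 + A^-4.
  A^3 * (d^2) = A^7 + 2*A^3 + A^-1
  A^1 * (3*d) = -3*A^3 - 3*A^-1
  A^-1 * (3) = 3*A^-1
  A^-3 * (d) = -A^-1 - A^-5
Summing the groups: <K> = A^7 - A^3 - A^-5
Normalise by the writhe: (-A^3)^(-w) = (-A^3)^(3) = -A^9, so f(A) = -A^9 * <K> = -A^16 + A^12 + A^4.
Substitute A = t^(-1/4), i.e. A^e → t^(-e/4): V(t) = t^-1 + t^-3 - t^-4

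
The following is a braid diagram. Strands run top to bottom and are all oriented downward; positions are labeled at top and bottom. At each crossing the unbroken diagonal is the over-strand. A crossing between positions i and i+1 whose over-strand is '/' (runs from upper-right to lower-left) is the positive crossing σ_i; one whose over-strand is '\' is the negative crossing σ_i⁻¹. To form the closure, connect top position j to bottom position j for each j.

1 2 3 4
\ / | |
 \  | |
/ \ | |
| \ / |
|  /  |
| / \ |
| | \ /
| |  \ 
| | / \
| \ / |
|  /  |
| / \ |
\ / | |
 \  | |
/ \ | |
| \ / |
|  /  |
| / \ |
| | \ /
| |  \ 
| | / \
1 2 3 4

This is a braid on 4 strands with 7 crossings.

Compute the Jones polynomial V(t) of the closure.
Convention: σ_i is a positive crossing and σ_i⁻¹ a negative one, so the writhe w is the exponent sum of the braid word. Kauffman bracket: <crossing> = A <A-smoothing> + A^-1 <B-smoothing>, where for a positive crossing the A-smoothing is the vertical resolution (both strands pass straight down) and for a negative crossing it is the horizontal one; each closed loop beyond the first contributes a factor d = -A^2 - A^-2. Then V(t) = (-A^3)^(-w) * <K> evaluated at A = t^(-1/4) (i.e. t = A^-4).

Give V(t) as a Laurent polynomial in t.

Reading the diagram top to bottom ('/'-over between positions i,i+1 = s_i, '\'-over = s_i^-1): braid word = s1^-1 s2 s3^-1 s2 s1^-1 s2 s3^-1.
Braid: s1^-1 s2 s3^-1 s2 s1^-1 s2 s3^-1 on 4 strands, 7 crossings.
Writhe w = (#positive) - (#negative) = 3 - 4 = -1.
Enumerate smoothing states for the bracket polynomial. There are 2^7 = 128 states.
Each crossing splits two ways (0=vertical, 1=horizontal). The state's weight is A^(#A-smoothings - #B-smoothings) * d^(loops - 1).
Tabulate the states by total A-exponent and number of loops L (A-exp: L × count):
  A^7: L=4 ×1
  A^5: L=3 ×7
  A^3: L=2 ×19, L=4 ×2
  A^1: L=1 ×21, L=3 ×14
  A^-1: L=2 ×32, L=4 ×3
  A^-3: L=3 ×21
  A^-5: L=4 ×7
  A^-7: L=5 ×1
Each group contributes A^e * Σ count * d^(L-1):
Powers of d = -A^2 - A^-2: d^2 = A^4 + 2 + A^-4; d^3 = -A^6 - 3*A^2 - 3*A^-2 - A^-6; d^4 = A^8 + 4*A^4 + 6 + 4*A^-4 + A^-8.
  A^7 * (d^3) = -A^13 - 3*A^9 - 3*A^5 - A
  A^5 * (7*d^2) = 7*A^9 + 14*A^5 + 7*A
  A^3 * (19*d + 2*d^3) = -2*A^9 - 25*A^5 - 25*A - 2*A^-3
  A^1 * (21 + 14*d^2) = 14*A^5 + 49*A + 14*A^-3
  A^-1 * (32*d + 3*d^3) = -3*A^5 - 41*A - 41*A^-3 - 3*A^-7
  A^-3 * (21*d^2) = 21*A + 42*A^-3 + 21*A^-7
  A^-5 * (7*d^3) = -7*A - 21*A^-3 - 21*A^-7 - 7*A^-11
  A^-7 * (d^4) = A + 4*A^-3 + 6*A^-7 + 4*A^-11 + A^-15
Summing the groups: <K> = -A^13 + 2*A^9 - 3*A^5 + 4*A - 4*A^-3 + 3*A^-7 - 3*A^-11 + A^-15
Normalise by the writhe: (-A^3)^(-w) = (-A^3)^(1) = -A^3, so f(A) = -A^3 * <K> = A^16 - 2*A^12 + 3*A^8 - 4*A^4 + 4 - 3*A^-4 + 3*A^-8 - A^-12.
Substitute A = t^(-1/4), i.e. A^e → t^(-e/4): V(t) = -t^3 + 3*t^2 - 3*t + 4 - 4*t^-1 + 3*t^-2 - 2*t^-3 + t^-4

Answer: -t^3 + 3*t^2 - 3*t + 4 - 4*t^-1 + 3*t^-2 - 2*t^-3 + t^-4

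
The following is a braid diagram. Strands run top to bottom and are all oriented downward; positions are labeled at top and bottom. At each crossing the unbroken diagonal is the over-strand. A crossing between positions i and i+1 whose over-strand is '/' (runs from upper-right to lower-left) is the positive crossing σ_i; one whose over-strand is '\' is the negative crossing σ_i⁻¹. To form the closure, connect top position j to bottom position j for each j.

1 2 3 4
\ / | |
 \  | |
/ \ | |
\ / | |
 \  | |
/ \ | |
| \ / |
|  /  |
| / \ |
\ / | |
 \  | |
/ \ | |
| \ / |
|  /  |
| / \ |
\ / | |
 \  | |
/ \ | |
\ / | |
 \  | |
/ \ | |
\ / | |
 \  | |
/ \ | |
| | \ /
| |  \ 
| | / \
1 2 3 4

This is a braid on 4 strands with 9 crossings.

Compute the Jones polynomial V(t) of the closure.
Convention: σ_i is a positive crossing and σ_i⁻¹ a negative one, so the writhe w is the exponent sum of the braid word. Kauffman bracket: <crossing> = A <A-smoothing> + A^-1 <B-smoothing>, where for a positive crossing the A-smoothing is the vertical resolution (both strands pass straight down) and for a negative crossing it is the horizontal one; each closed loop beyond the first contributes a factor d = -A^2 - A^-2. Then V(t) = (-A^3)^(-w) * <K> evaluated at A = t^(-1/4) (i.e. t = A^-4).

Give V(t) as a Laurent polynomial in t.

1 - t^-1 + 2*t^-2 - 2*t^-3 + 3*t^-4 - 3*t^-5 + 2*t^-6 - 2*t^-7 + t^-8

Derivation:
Reading the diagram top to bottom ('/'-over between positions i,i+1 = s_i, '\'-over = s_i^-1): braid word = s1^-1 s1^-1 s2 s1^-1 s2 s1^-1 s1^-1 s1^-1 s3^-1.
The presented braid s1^-1 s1^-1 s2 s1^-1 s2 s1^-1 s1^-1 s1^-1 s3^-1 on 4 strands reduces by inverse Markov moves (closure unchanged at each step):
  Destabilize: the word has the form β·s3^-1 where s3^-1 occurs only as the final letter (β ∈ B_3); drop it and the last strand → 3 strands.
Reduced to β = s1^-1 s1^-1 s2 s1^-1 s2 s1^-1 s1^-1 s1^-1 on 3 strands, 8 crossings.
Compute on β:
Braid: s1^-1 s1^-1 s2 s1^-1 s2 s1^-1 s1^-1 s1^-1 on 3 strands, 8 crossings.
Writhe w = (#positive) - (#negative) = 2 - 6 = -4.
State-sum expansion of <K>. There are 2^8 = 256 states.
Each crossing splits two ways (0=vertical, 1=horizontal). The state's weight is A^(#A-smoothings - #B-smoothings) * d^(loops - 1).
Tabulate the states by total A-exponent and number of loops L (A-exp: L × count):
  A^8: L=7 ×1
  A^6: L=6 ×8
  A^4: L=5 ×28
  A^2: L=4 ×55, L=6 ×1
  A^0: L=3 ×65, L=5 ×5
  A^-2: L=2 ×46, L=4 ×10
  A^-4: L=1 ×17, L=3 ×11
  A^-6: L=2 ×8
  A^-8: L=3 ×1
Each group contributes A^e * Σ count * d^(L-1):
Powers of d = -A^2 - A^-2: d^2 = A^4 + 2 + A^-4; d^3 = -A^6 - 3*A^2 - 3*A^-2 - A^-6; d^4 = A^8 + 4*A^4 + 6 + 4*A^-4 + A^-8; d^5 = -A^10 - 5*A^6 - 10*A^2 - 10*A^-2 - 5*A^-6 - A^-10; d^6 = A^12 + 6*A^8 + 15*A^4 + 20 + 15*A^-4 + 6*A^-8 + A^-12.
  A^8 * (d^6) = A^20 + 6*A^16 + 15*A^12 + 20*A^8 + 15*A^4 + 6 + A^-4
  A^6 * (8*d^5) = -8*A^16 - 40*A^12 - 80*A^8 - 80*A^4 - 40 - 8*A^-4
  A^4 * (28*d^4) = 28*A^12 + 112*A^8 + 168*A^4 + 112 + 28*A^-4
  A^2 * (55*d^3 + d^5) = -A^12 - 60*A^8 - 175*A^4 - 175 - 60*A^-4 - A^-8
  A^0 * (65*d^2 + 5*d^4) = 5*A^8 + 85*A^4 + 160 + 85*A^-4 + 5*A^-8
  A^-2 * (46*d + 10*d^3) = -10*A^4 - 76 - 76*A^-4 - 10*A^-8
  A^-4 * (17 + 11*d^2) = 11 + 39*A^-4 + 11*A^-8
  A^-6 * (8*d) = -8*A^-4 - 8*A^-8
  A^-8 * (d^2) = A^-4 + 2*A^-8 + A^-12
Summing the groups: <K> = A^20 - 2*A^16 + 2*A^12 - 3*A^8 + 3*A^4 - 2 + 2*A^-4 - A^-8 + A^-12
Normalise by the writhe: (-A^3)^(-w) = (-A^3)^(4) = A^12, so f(A) = A^12 * <K> = A^32 - 2*A^28 + 2*A^24 - 3*A^20 + 3*A^16 - 2*A^12 + 2*A^8 - A^4 + 1.
Substitute A = t^(-1/4), i.e. A^e → t^(-e/4): V(t) = 1 - t^-1 + 2*t^-2 - 2*t^-3 + 3*t^-4 - 3*t^-5 + 2*t^-6 - 2*t^-7 + t^-8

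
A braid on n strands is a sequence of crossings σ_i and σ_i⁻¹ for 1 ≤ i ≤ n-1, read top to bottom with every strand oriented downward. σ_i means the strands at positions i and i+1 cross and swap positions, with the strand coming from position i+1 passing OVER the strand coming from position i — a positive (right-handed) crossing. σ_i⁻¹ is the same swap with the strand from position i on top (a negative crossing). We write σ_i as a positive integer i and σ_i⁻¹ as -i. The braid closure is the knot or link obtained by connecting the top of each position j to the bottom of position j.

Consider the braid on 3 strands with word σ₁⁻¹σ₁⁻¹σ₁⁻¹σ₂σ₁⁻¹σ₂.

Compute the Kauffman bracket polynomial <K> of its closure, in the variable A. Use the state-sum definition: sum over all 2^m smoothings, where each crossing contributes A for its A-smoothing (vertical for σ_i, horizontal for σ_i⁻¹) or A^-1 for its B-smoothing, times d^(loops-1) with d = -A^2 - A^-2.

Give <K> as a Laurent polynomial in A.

Braid: s1^-1 s1^-1 s1^-1 s2 s1^-1 s2 on 3 strands, 6 crossings.
Writhe w = (#positive) - (#negative) = 2 - 4 = -2.
State-sum expansion of <K>. There are 2^6 = 64 states.
Smooth each crossing (0=||, 1=⌣⌢); contribution A^(Σ sign_k(1-2s_k)) * d^(L-1).
Tabulate the states by total A-exponent and number of loops L (A-exp: L × count):
  A^6: L=5 ×1
  A^4: L=4 ×6
  A^2: L=3 ×15
  A^0: L=2 ×19, L=4 ×1
  A^-2: L=1 ×11, L=3 ×4
  A^-4: L=2 ×6
  A^-6: L=3 ×1
Each group contributes A^e * Σ count * d^(L-1):
Powers of d = -A^2 - A^-2: d^2 = A^4 + 2 + A^-4; d^3 = -A^6 - 3*A^2 - 3*A^-2 - A^-6; d^4 = A^8 + 4*A^4 + 6 + 4*A^-4 + A^-8.
  A^6 * (d^4) = A^14 + 4*A^10 + 6*A^6 + 4*A^2 + A^-2
  A^4 * (6*d^3) = -6*A^10 - 18*A^6 - 18*A^2 - 6*A^-2
  A^2 * (15*d^2) = 15*A^6 + 30*A^2 + 15*A^-2
  A^0 * (19*d + d^3) = -A^6 - 22*A^2 - 22*A^-2 - A^-6
  A^-2 * (11 + 4*d^2) = 4*A^2 + 19*A^-2 + 4*A^-6
  A^-4 * (6*d) = -6*A^-2 - 6*A^-6
  A^-6 * (d^2) = A^-2 + 2*A^-6 + A^-10
Summing the groups: <K> = A^14 - 2*A^10 + 2*A^6 - 2*A^2 + 2*A^-2 - A^-6 + A^-10

Answer: A^14 - 2*A^10 + 2*A^6 - 2*A^2 + 2*A^-2 - A^-6 + A^-10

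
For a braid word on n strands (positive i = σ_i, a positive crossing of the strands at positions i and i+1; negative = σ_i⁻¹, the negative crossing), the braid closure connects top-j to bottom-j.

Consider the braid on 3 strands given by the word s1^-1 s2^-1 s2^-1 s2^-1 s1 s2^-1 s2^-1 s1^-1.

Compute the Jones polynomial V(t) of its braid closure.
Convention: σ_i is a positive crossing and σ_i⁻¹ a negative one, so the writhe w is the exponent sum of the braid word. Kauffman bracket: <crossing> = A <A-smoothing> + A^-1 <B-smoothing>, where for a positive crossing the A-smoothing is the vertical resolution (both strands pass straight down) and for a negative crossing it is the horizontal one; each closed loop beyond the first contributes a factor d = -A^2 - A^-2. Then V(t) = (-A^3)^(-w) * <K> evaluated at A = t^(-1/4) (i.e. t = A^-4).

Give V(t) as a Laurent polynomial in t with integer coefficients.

t^-2 - t^-3 + 3*t^-4 - 3*t^-5 + 3*t^-6 - 3*t^-7 + 2*t^-8 - t^-9

Derivation:
Braid: s1^-1 s2^-1 s2^-1 s2^-1 s1 s2^-1 s2^-1 s1^-1 on 3 strands, 8 crossings.
Writhe w = (#positive) - (#negative) = 1 - 7 = -6.
Computing the Kauffman bracket via state sum. There are 2^8 = 256 states.
Smooth each crossing (0=||, 1=⌣⌢); contribution A^(Σ sign_k(1-2s_k)) * d^(L-1).
Tabulate the states by total A-exponent and number of loops L (A-exp: L × count):
  A^8: L=6 ×1
  A^6: L=5 ×8
  A^4: L=4 ×27, L=6 ×1
  A^2: L=3 ×49, L=5 ×7
  A^0: L=2 ×49, L=4 ×21
  A^-2: L=1 ×22, L=3 ×34
  A^-4: L=2 ×27, L=4 ×1
  A^-6: L=1 ×5, L=3 ×3
  A^-8: L=2 ×1
Each group contributes A^e * Σ count * d^(L-1):
Powers of d = -A^2 - A^-2: d^2 = A^4 + 2 + A^-4; d^3 = -A^6 - 3*A^2 - 3*A^-2 - A^-6; d^4 = A^8 + 4*A^4 + 6 + 4*A^-4 + A^-8; d^5 = -A^10 - 5*A^6 - 10*A^2 - 10*A^-2 - 5*A^-6 - A^-10.
  A^8 * (d^5) = -A^18 - 5*A^14 - 10*A^10 - 10*A^6 - 5*A^2 - A^-2
  A^6 * (8*d^4) = 8*A^14 + 32*A^10 + 48*A^6 + 32*A^2 + 8*A^-2
  A^4 * (27*d^3 + d^5) = -A^14 - 32*A^10 - 91*A^6 - 91*A^2 - 32*A^-2 - A^-6
  A^2 * (49*d^2 + 7*d^4) = 7*A^10 + 77*A^6 + 140*A^2 + 77*A^-2 + 7*A^-6
  A^0 * (49*d + 21*d^3) = -21*A^6 - 112*A^2 - 112*A^-2 - 21*A^-6
  A^-2 * (22 + 34*d^2) = 34*A^2 + 90*A^-2 + 34*A^-6
  A^-4 * (27*d + d^3) = -A^2 - 30*A^-2 - 30*A^-6 - A^-10
  A^-6 * (5 + 3*d^2) = 3*A^-2 + 11*A^-6 + 3*A^-10
  A^-8 * (d) = -A^-6 - A^-10
Summing the groups: <K> = -A^18 + 2*A^14 - 3*A^10 + 3*A^6 - 3*A^2 + 3*A^-2 - A^-6 + A^-10
Normalise by the writhe: (-A^3)^(-w) = (-A^3)^(6) = A^18, so f(A) = A^18 * <K> = -A^36 + 2*A^32 - 3*A^28 + 3*A^24 - 3*A^20 + 3*A^16 - A^12 + A^8.
Substitute A = t^(-1/4), i.e. A^e → t^(-e/4): V(t) = t^-2 - t^-3 + 3*t^-4 - 3*t^-5 + 3*t^-6 - 3*t^-7 + 2*t^-8 - t^-9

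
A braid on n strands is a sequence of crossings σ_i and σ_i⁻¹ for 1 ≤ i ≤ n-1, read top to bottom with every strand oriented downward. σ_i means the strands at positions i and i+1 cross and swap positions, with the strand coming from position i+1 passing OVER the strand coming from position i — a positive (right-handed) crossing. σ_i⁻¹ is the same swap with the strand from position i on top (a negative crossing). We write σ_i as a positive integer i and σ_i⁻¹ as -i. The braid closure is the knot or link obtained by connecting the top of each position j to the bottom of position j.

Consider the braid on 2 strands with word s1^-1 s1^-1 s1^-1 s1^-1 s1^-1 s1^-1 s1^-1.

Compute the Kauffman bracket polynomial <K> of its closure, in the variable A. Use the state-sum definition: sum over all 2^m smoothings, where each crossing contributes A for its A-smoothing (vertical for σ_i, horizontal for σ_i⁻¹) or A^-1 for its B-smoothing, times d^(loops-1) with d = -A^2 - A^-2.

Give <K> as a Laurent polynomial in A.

A^19 - A^15 + A^11 - A^7 + A^3 - A^-1 - A^-9

Derivation:
Braid: s1^-1 s1^-1 s1^-1 s1^-1 s1^-1 s1^-1 s1^-1 on 2 strands, 7 crossings.
Writhe w = (#positive) - (#negative) = 0 - 7 = -7.
Computing the Kauffman bracket via state sum. There are 2^7 = 128 states.
Smooth each crossing (0=||, 1=⌣⌢); contribution A^(Σ sign_k(1-2s_k)) * d^(L-1).
Tabulate the states by total A-exponent and number of loops L (A-exp: L × count):
  A^7: L=7 ×1
  A^5: L=6 ×7
  A^3: L=5 ×21
  A^1: L=4 ×35
  A^-1: L=3 ×35
  A^-3: L=2 ×21
  A^-5: L=1 ×7
  A^-7: L=2 ×1
Each group contributes A^e * Σ count * d^(L-1):
Powers of d = -A^2 - A^-2: d^2 = A^4 + 2 + A^-4; d^3 = -A^6 - 3*A^2 - 3*A^-2 - A^-6; d^4 = A^8 + 4*A^4 + 6 + 4*A^-4 + A^-8; d^5 = -A^10 - 5*A^6 - 10*A^2 - 10*A^-2 - 5*A^-6 - A^-10; d^6 = A^12 + 6*A^8 + 15*A^4 + 20 + 15*A^-4 + 6*A^-8 + A^-12.
  A^7 * (d^6) = A^19 + 6*A^15 + 15*A^11 + 20*A^7 + 15*A^3 + 6*A^-1 + A^-5
  A^5 * (7*d^5) = -7*A^15 - 35*A^11 - 70*A^7 - 70*A^3 - 35*A^-1 - 7*A^-5
  A^3 * (21*d^4) = 21*A^11 + 84*A^7 + 126*A^3 + 84*A^-1 + 21*A^-5
  A^1 * (35*d^3) = -35*A^7 - 105*A^3 - 105*A^-1 - 35*A^-5
  A^-1 * (35*d^2) = 35*A^3 + 70*A^-1 + 35*A^-5
  A^-3 * (21*d) = -21*A^-1 - 21*A^-5
  A^-5 * (7) = 7*A^-5
  A^-7 * (d) = -A^-5 - A^-9
Summing the groups: <K> = A^19 - A^15 + A^11 - A^7 + A^3 - A^-1 - A^-9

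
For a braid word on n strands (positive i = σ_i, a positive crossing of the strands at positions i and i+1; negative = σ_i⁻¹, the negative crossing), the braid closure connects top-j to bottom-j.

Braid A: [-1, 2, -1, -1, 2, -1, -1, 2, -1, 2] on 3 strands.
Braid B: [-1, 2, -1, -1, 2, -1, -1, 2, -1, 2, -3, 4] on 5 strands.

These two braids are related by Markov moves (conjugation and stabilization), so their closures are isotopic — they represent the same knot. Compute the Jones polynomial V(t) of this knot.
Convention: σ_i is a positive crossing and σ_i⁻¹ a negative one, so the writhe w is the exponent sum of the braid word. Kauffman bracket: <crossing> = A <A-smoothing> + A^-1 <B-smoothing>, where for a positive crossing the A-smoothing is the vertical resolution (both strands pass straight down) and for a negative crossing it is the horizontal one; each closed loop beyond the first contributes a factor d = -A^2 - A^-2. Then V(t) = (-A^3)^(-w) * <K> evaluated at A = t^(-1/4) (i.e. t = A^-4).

t^3 - 4*t^2 + 8*t - 11 + 15*t^-1 - 16*t^-2 + 15*t^-3 - 12*t^-4 + 8*t^-5 - 4*t^-6 + t^-7

Derivation:
Markov-equivalent braids have isotopic closures, hence identical knot invariants. Strip the Markov moves from each word to reach a common short braid β, then compute V(t) once on β.
Braid A: s1^-1 s2 s1^-1 s1^-1 s2 s1^-1 s1^-1 s2 s1^-1 s2 on 3 strands has no conjugating prefix/suffix or stabilization to strip; take β = s1^-1 s2 s1^-1 s1^-1 s2 s1^-1 s1^-1 s2 s1^-1 s2.
Braid B: s1^-1 s2 s1^-1 s1^-1 s2 s1^-1 s1^-1 s2 s1^-1 s2 s3^-1 s4 on 5 strands reduces by inverse Markov moves (closure unchanged at each step):
  Destabilize: the word has the form β·s4 where s4 occurs only as the final letter (β ∈ B_4); drop it and the last strand → 4 strands.
  Destabilize: the word has the form β·s3^-1 where s3^-1 occurs only as the final letter (β ∈ B_3); drop it and the last strand → 3 strands.
Reduced to β = s1^-1 s2 s1^-1 s1^-1 s2 s1^-1 s1^-1 s2 s1^-1 s2 on 3 strands, 10 crossings.
Both give the same β = s1^-1 s2 s1^-1 s1^-1 s2 s1^-1 s1^-1 s2 s1^-1 s2 on 3 strands, so one state sum suffices:
Braid: s1^-1 s2 s1^-1 s1^-1 s2 s1^-1 s1^-1 s2 s1^-1 s2 on 3 strands, 10 crossings.
Writhe w = (#positive) - (#negative) = 4 - 6 = -2.
State-sum expansion of <K>. There are 2^10 = 1024 states.
Each crossing splits two ways (0=vertical, 1=horizontal). The state's weight is A^(#A-smoothings - #B-smoothings) * d^(loops - 1).
Tabulate the states by total A-exponent and number of loops L (A-exp: L × count):
  A^10: L=7 ×1
  A^8: L=6 ×10
  A^6: L=5 ×45
  A^4: L=4 ×118, L=6 ×2
  A^2: L=3 ×193, L=5 ×17
  A^0: L=2 ×192, L=4 ×59, L=6 ×1
  A^-2: L=1 ×95, L=3 ×108, L=5 ×7
  A^-4: L=2 ×95, L=4 ×25
  A^-6: L=3 ×43, L=5 ×2
  A^-8: L=4 ×10
  A^-10: L=5 ×1
Each group contributes A^e * Σ count * d^(L-1):
Powers of d = -A^2 - A^-2: d^2 = A^4 + 2 + A^-4; d^3 = -A^6 - 3*A^2 - 3*A^-2 - A^-6; d^4 = A^8 + 4*A^4 + 6 + 4*A^-4 + A^-8; d^5 = -A^10 - 5*A^6 - 10*A^2 - 10*A^-2 - 5*A^-6 - A^-10; d^6 = A^12 + 6*A^8 + 15*A^4 + 20 + 15*A^-4 + 6*A^-8 + A^-12.
  A^10 * (d^6) = A^22 + 6*A^18 + 15*A^14 + 20*A^10 + 15*A^6 + 6*A^2 + A^-2
  A^8 * (10*d^5) = -10*A^18 - 50*A^14 - 100*A^10 - 100*A^6 - 50*A^2 - 10*A^-2
  A^6 * (45*d^4) = 45*A^14 + 180*A^10 + 270*A^6 + 180*A^2 + 45*A^-2
  A^4 * (118*d^3 + 2*d^5) = -2*A^14 - 128*A^10 - 374*A^6 - 374*A^2 - 128*A^-2 - 2*A^-6
  A^2 * (193*d^2 + 17*d^4) = 17*A^10 + 261*A^6 + 488*A^2 + 261*A^-2 + 17*A^-6
  A^0 * (192*d + 59*d^3 + d^5) = -A^10 - 64*A^6 - 379*A^2 - 379*A^-2 - 64*A^-6 - A^-10
  A^-2 * (95 + 108*d^2 + 7*d^4) = 7*A^6 + 136*A^2 + 353*A^-2 + 136*A^-6 + 7*A^-10
  A^-4 * (95*d + 25*d^3) = -25*A^2 - 170*A^-2 - 170*A^-6 - 25*A^-10
  A^-6 * (43*d^2 + 2*d^4) = 2*A^2 + 51*A^-2 + 98*A^-6 + 51*A^-10 + 2*A^-14
  A^-8 * (10*d^3) = -10*A^-2 - 30*A^-6 - 30*A^-10 - 10*A^-14
  A^-10 * (d^4) = A^-2 + 4*A^-6 + 6*A^-10 + 4*A^-14 + A^-18
Summing the groups: <K> = A^22 - 4*A^18 + 8*A^14 - 12*A^10 + 15*A^6 - 16*A^2 + 15*A^-2 - 11*A^-6 + 8*A^-10 - 4*A^-14 + A^-18
Normalise by the writhe: (-A^3)^(-w) = (-A^3)^(2) = A^6, so f(A) = A^6 * <K> = A^28 - 4*A^24 + 8*A^20 - 12*A^16 + 15*A^12 - 16*A^8 + 15*A^4 - 11 + 8*A^-4 - 4*A^-8 + A^-12.
Substitute A = t^(-1/4), i.e. A^e → t^(-e/4): V(t) = t^3 - 4*t^2 + 8*t - 11 + 15*t^-1 - 16*t^-2 + 15*t^-3 - 12*t^-4 + 8*t^-5 - 4*t^-6 + t^-7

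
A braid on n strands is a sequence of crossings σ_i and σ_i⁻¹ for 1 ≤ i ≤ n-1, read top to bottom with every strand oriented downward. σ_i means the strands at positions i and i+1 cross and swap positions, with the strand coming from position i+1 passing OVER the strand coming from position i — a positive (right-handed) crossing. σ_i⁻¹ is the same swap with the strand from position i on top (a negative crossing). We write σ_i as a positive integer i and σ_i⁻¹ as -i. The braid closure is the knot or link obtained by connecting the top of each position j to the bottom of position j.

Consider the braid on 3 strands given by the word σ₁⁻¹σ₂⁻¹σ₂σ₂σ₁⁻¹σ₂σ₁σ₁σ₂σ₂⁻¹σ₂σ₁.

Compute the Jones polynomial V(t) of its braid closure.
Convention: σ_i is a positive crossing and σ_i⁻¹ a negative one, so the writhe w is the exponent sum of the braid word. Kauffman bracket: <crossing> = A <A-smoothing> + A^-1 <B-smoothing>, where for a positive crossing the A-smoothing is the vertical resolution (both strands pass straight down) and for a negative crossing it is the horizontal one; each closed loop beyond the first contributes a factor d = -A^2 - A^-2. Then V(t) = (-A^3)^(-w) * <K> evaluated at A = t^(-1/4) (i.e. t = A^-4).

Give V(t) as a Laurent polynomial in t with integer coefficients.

-t^6 + t^5 - t^4 + 2*t^3 - t^2 + t

Derivation:
The presented braid s1^-1 s2^-1 s2 s2 s1^-1 s2 s1 s1 s2 s2^-1 s2 s1 on 3 strands reduces by inverse Markov moves (closure unchanged at each step):
  Deconjugate: the word is γ·β·γ⁻¹ with γ = s1^-1 s2^-1 (prefix) and γ⁻¹ = s2 s1 (suffix); strip both.
  Deconjugate: the word is γ·β·γ⁻¹ with γ = s2 (prefix) and γ⁻¹ = s2^-1 (suffix); strip both.
Reduced to β = s2 s1^-1 s2 s1 s1 s2 on 3 strands, 6 crossings.
Compute on β:
Braid: s2 s1^-1 s2 s1 s1 s2 on 3 strands, 6 crossings.
Writhe w = (#positive) - (#negative) = 5 - 1 = 4.
Computing the Kauffman bracket via state sum. There are 2^6 = 64 states.
For each crossing: s=0 is the vertical smoothing, s=1 horizontal. Crossing k contributes A^(sign_k * (1 - 2*s_k)); loop factor d = -A^2 - A^-2.
Tabulate the states by total A-exponent and number of loops L (A-exp: L × count):
  A^6: L=2 ×1
  A^4: L=1 ×3, L=3 ×3
  A^2: L=2 ×14, L=4 ×1
  A^0: L=1 ×10, L=3 ×10
  A^-2: L=2 ×13, L=4 ×2
  A^-4: L=3 ×6
  A^-6: L=4 ×1
Each group contributes A^e * Σ count * d^(L-1):
Powers of d = -A^2 - A^-2: d^2 = A^4 + 2 + A^-4; d^3 = -A^6 - 3*A^2 - 3*A^-2 - A^-6.
  A^6 * (d) = -A^8 - A^4
  A^4 * (3 + 3*d^2) = 3*A^8 + 9*A^4 + 3
  A^2 * (14*d + d^3) = -A^8 - 17*A^4 - 17 - A^-4
  A^0 * (10 + 10*d^2) = 10*A^4 + 30 + 10*A^-4
  A^-2 * (13*d + 2*d^3) = -2*A^4 - 19 - 19*A^-4 - 2*A^-8
  A^-4 * (6*d^2) = 6 + 12*A^-4 + 6*A^-8
  A^-6 * (d^3) = -1 - 3*A^-4 - 3*A^-8 - A^-12
Summing the groups: <K> = A^8 - A^4 + 2 - A^-4 + A^-8 - A^-12
Normalise by the writhe: (-A^3)^(-w) = (-A^3)^(-4) = A^-12, so f(A) = A^-12 * <K> = A^-4 - A^-8 + 2*A^-12 - A^-16 + A^-20 - A^-24.
Substitute A = t^(-1/4), i.e. A^e → t^(-e/4): V(t) = -t^6 + t^5 - t^4 + 2*t^3 - t^2 + t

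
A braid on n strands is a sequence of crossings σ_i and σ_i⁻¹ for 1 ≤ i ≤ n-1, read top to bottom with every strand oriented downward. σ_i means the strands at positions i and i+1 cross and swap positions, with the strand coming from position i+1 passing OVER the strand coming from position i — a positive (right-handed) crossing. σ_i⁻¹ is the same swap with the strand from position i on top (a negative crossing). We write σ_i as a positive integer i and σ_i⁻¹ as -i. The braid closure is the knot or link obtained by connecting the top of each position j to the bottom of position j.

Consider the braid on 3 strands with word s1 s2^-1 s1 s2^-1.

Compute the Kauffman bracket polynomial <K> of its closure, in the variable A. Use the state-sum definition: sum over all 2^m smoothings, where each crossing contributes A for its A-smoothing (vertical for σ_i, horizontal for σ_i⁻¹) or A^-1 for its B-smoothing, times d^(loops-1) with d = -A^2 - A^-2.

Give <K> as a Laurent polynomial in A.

A^8 - A^4 + 1 - A^-4 + A^-8

Derivation:
Braid: s1 s2^-1 s1 s2^-1 on 3 strands, 4 crossings.
Writhe w = (#positive) - (#negative) = 2 - 2 = 0.
Computing the Kauffman bracket via state sum. There are 2^4 = 16 states.
Smooth each crossing (0=||, 1=⌣⌢); contribution A^(Σ sign_k(1-2s_k)) * d^(L-1).
  state 0000: A-exp=+0, loops=3, term = A^0 * d^2
  state 0001: A-exp=+2, loops=2, term = A^2 * d^1
  state 0010: A-exp=-2, loops=2, term = A^-2 * d^1
  state 0011: A-exp=+0, loops=1, term = A^0 * d^0
  state 0100: A-exp=+2, loops=2, term = A^2 * d^1
  state 0101: A-exp=+4, loops=3, term = A^4 * d^2
  state 0110: A-exp=+0, loops=1, term = A^0 * d^0
  state 0111: A-exp=+2, loops=2, term = A^2 * d^1
  state 1000: A-exp=-2, loops=2, term = A^-2 * d^1
  state 1001: A-exp=+0, loops=1, term = A^0 * d^0
  state 1010: A-exp=-4, loops=3, term = A^-4 * d^2
  state 1011: A-exp=-2, loops=2, term = A^-2 * d^1
  state 1100: A-exp=+0, loops=1, term = A^0 * d^0
  state 1101: A-exp=+2, loops=2, term = A^2 * d^1
  state 1110: A-exp=-2, loops=2, term = A^-2 * d^1
  state 1111: A-exp=+0, loops=1, term = A^0 * d^0
Collect the terms by A-exponent (count of states per loop number):
Powers of d = -A^2 - A^-2: d^2 = A^4 + 2 + A^-4.
  A^4 * (d^2) = A^8 + 2*A^4 + 1
  A^2 * (4*d) = -4*A^4 - 4
  A^0 * (5 + d^2) = A^4 + 7 + A^-4
  A^-2 * (4*d) = -4 - 4*A^-4
  A^-4 * (d^2) = 1 + 2*A^-4 + A^-8
Summing the groups: <K> = A^8 - A^4 + 1 - A^-4 + A^-8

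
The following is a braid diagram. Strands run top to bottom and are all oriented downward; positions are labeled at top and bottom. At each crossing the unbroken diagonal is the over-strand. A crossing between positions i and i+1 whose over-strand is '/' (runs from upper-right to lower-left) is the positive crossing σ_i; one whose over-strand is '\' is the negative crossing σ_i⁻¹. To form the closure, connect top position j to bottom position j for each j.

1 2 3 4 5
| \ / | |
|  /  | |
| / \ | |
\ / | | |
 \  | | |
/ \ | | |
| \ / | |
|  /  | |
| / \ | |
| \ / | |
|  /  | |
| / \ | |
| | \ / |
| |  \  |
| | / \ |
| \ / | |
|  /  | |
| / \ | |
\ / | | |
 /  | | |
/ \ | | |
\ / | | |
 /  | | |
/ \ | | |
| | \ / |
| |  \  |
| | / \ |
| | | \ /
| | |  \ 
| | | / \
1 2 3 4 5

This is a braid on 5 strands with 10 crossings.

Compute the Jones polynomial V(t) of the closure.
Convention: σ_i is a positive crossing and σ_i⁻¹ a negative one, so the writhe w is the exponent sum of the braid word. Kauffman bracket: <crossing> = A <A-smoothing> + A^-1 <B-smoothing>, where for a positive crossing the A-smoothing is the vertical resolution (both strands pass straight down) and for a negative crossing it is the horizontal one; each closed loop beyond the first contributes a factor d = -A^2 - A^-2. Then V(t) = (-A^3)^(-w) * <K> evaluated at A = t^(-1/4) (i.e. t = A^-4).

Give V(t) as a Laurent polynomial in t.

Reading the diagram top to bottom ('/'-over between positions i,i+1 = s_i, '\'-over = s_i^-1): braid word = s2 s1^-1 s2 s2 s3^-1 s2 s1 s1 s3^-1 s4^-1.
The presented braid s2 s1^-1 s2 s2 s3^-1 s2 s1 s1 s3^-1 s4^-1 on 5 strands reduces by inverse Markov moves (closure unchanged at each step):
  Destabilize: the word has the form β·s4^-1 where s4^-1 occurs only as the final letter (β ∈ B_4); drop it and the last strand → 4 strands.
Reduced to β = s2 s1^-1 s2 s2 s3^-1 s2 s1 s1 s3^-1 on 4 strands, 9 crossings.
Compute on β:
Braid: s2 s1^-1 s2 s2 s3^-1 s2 s1 s1 s3^-1 on 4 strands, 9 crossings.
Writhe w = (#positive) - (#negative) = 6 - 3 = 3.
Computing the Kauffman bracket via state sum. There are 2^9 = 512 states.
Smooth each crossing (0=||, 1=⌣⌢); contribution A^(Σ sign_k(1-2s_k)) * d^(L-1).
Tabulate the states by total A-exponent and number of loops L (A-exp: L × count):
  A^9: L=3 ×1
  A^7: L=2 ×6, L=4 ×3
  A^5: L=1 ×11, L=3 ×24, L=5 ×1
  A^3: L=2 ×68, L=4 ×16
  A^1: L=1 ×38, L=3 ×85, L=5 ×3
  A^-1: L=2 ×77, L=4 ×49
  A^-3: L=3 ×69, L=5 ×15
  A^-5: L=4 ×34, L=6 ×2
  A^-7: L=5 ×9
  A^-9: L=6 ×1
Each group contributes A^e * Σ count * d^(L-1):
Powers of d = -A^2 - A^-2: d^2 = A^4 + 2 + A^-4; d^3 = -A^6 - 3*A^2 - 3*A^-2 - A^-6; d^4 = A^8 + 4*A^4 + 6 + 4*A^-4 + A^-8; d^5 = -A^10 - 5*A^6 - 10*A^2 - 10*A^-2 - 5*A^-6 - A^-10.
  A^9 * (d^2) = A^13 + 2*A^9 + A^5
  A^7 * (6*d + 3*d^3) = -3*A^13 - 15*A^9 - 15*A^5 - 3*A
  A^5 * (11 + 24*d^2 + d^4) = A^13 + 28*A^9 + 65*A^5 + 28*A + A^-3
  A^3 * (68*d + 16*d^3) = -16*A^9 - 116*A^5 - 116*A - 16*A^-3
  A^1 * (38 + 85*d^2 + 3*d^4) = 3*A^9 + 97*A^5 + 226*A + 97*A^-3 + 3*A^-7
  A^-1 * (77*d + 49*d^3) = -49*A^5 - 224*A - 224*A^-3 - 49*A^-7
  A^-3 * (69*d^2 + 15*d^4) = 15*A^5 + 129*A + 228*A^-3 + 129*A^-7 + 15*A^-11
  A^-5 * (34*d^3 + 2*d^5) = -2*A^5 - 44*A - 122*A^-3 - 122*A^-7 - 44*A^-11 - 2*A^-15
  A^-7 * (9*d^4) = 9*A + 36*A^-3 + 54*A^-7 + 36*A^-11 + 9*A^-15
  A^-9 * (d^5) = -A - 5*A^-3 - 10*A^-7 - 10*A^-11 - 5*A^-15 - A^-19
Summing the groups: <K> = -A^13 + 2*A^9 - 4*A^5 + 4*A - 5*A^-3 + 5*A^-7 - 3*A^-11 + 2*A^-15 - A^-19
Normalise by the writhe: (-A^3)^(-w) = (-A^3)^(-3) = -A^-9, so f(A) = -A^-9 * <K> = A^4 - 2 + 4*A^-4 - 4*A^-8 + 5*A^-12 - 5*A^-16 + 3*A^-20 - 2*A^-24 + A^-28.
Substitute A = t^(-1/4), i.e. A^e → t^(-e/4): V(t) = t^7 - 2*t^6 + 3*t^5 - 5*t^4 + 5*t^3 - 4*t^2 + 4*t - 2 + t^-1

Answer: t^7 - 2*t^6 + 3*t^5 - 5*t^4 + 5*t^3 - 4*t^2 + 4*t - 2 + t^-1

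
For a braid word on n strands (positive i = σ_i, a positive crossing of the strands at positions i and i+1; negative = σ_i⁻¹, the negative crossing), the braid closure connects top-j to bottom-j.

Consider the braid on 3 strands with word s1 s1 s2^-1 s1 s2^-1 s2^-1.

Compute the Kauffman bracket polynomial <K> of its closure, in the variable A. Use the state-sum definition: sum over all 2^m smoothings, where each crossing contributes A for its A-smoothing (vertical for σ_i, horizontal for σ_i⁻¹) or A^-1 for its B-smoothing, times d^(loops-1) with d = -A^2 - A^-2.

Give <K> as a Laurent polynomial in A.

-A^12 + 2*A^8 - 2*A^4 + 3 - 2*A^-4 + 2*A^-8 - A^-12

Derivation:
Braid: s1 s1 s2^-1 s1 s2^-1 s2^-1 on 3 strands, 6 crossings.
Writhe w = (#positive) - (#negative) = 3 - 3 = 0.
State-sum expansion of <K>. There are 2^6 = 64 states.
Smooth each crossing (0=||, 1=⌣⌢); contribution A^(Σ sign_k(1-2s_k)) * d^(L-1).
Tabulate the states by total A-exponent and number of loops L (A-exp: L × count):
  A^6: L=4 ×1
  A^4: L=3 ×6
  A^2: L=2 ×14, L=4 ×1
  A^0: L=1 ×13, L=3 ×7
  A^-2: L=2 ×14, L=4 ×1
  A^-4: L=3 ×6
  A^-6: L=4 ×1
Each group contributes A^e * Σ count * d^(L-1):
Powers of d = -A^2 - A^-2: d^2 = A^4 + 2 + A^-4; d^3 = -A^6 - 3*A^2 - 3*A^-2 - A^-6.
  A^6 * (d^3) = -A^12 - 3*A^8 - 3*A^4 - 1
  A^4 * (6*d^2) = 6*A^8 + 12*A^4 + 6
  A^2 * (14*d + d^3) = -A^8 - 17*A^4 - 17 - A^-4
  A^0 * (13 + 7*d^2) = 7*A^4 + 27 + 7*A^-4
  A^-2 * (14*d + d^3) = -A^4 - 17 - 17*A^-4 - A^-8
  A^-4 * (6*d^2) = 6 + 12*A^-4 + 6*A^-8
  A^-6 * (d^3) = -1 - 3*A^-4 - 3*A^-8 - A^-12
Summing the groups: <K> = -A^12 + 2*A^8 - 2*A^4 + 3 - 2*A^-4 + 2*A^-8 - A^-12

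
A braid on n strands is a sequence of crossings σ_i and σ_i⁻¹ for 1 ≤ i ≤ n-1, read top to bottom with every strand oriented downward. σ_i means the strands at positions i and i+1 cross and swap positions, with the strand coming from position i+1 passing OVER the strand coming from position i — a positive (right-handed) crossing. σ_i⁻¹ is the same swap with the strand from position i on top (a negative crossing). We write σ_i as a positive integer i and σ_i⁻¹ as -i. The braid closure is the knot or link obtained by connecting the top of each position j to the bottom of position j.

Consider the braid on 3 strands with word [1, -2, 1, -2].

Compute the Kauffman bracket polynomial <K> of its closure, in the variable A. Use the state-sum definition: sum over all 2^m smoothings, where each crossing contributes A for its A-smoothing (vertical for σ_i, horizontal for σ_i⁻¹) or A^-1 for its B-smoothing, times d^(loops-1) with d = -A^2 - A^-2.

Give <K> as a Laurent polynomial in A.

Braid: s1 s2^-1 s1 s2^-1 on 3 strands, 4 crossings.
Writhe w = (#positive) - (#negative) = 2 - 2 = 0.
State-sum expansion of <K>. There are 2^4 = 16 states.
Smooth each crossing (0=||, 1=⌣⌢); contribution A^(Σ sign_k(1-2s_k)) * d^(L-1).
  state 0000: A-exp=+0, loops=3, term = A^0 * d^2
  state 0001: A-exp=+2, loops=2, term = A^2 * d^1
  state 0010: A-exp=-2, loops=2, term = A^-2 * d^1
  state 0011: A-exp=+0, loops=1, term = A^0 * d^0
  state 0100: A-exp=+2, loops=2, term = A^2 * d^1
  state 0101: A-exp=+4, loops=3, term = A^4 * d^2
  state 0110: A-exp=+0, loops=1, term = A^0 * d^0
  state 0111: A-exp=+2, loops=2, term = A^2 * d^1
  state 1000: A-exp=-2, loops=2, term = A^-2 * d^1
  state 1001: A-exp=+0, loops=1, term = A^0 * d^0
  state 1010: A-exp=-4, loops=3, term = A^-4 * d^2
  state 1011: A-exp=-2, loops=2, term = A^-2 * d^1
  state 1100: A-exp=+0, loops=1, term = A^0 * d^0
  state 1101: A-exp=+2, loops=2, term = A^2 * d^1
  state 1110: A-exp=-2, loops=2, term = A^-2 * d^1
  state 1111: A-exp=+0, loops=1, term = A^0 * d^0
Collect the terms by A-exponent (count of states per loop number):
Powers of d = -A^2 - A^-2: d^2 = A^4 + 2 + A^-4.
  A^4 * (d^2) = A^8 + 2*A^4 + 1
  A^2 * (4*d) = -4*A^4 - 4
  A^0 * (5 + d^2) = A^4 + 7 + A^-4
  A^-2 * (4*d) = -4 - 4*A^-4
  A^-4 * (d^2) = 1 + 2*A^-4 + A^-8
Summing the groups: <K> = A^8 - A^4 + 1 - A^-4 + A^-8

Answer: A^8 - A^4 + 1 - A^-4 + A^-8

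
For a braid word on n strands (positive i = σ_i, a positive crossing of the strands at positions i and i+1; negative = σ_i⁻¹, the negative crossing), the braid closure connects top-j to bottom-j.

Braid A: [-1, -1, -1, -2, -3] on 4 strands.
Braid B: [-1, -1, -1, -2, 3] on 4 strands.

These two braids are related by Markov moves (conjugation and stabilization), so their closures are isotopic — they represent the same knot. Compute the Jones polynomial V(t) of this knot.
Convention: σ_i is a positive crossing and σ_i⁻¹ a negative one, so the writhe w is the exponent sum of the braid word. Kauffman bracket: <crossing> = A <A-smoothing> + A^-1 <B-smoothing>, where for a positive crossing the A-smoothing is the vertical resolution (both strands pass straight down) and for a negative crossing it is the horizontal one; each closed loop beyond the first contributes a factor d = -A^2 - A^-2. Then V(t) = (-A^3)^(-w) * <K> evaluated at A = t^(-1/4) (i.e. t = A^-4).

t^-1 + t^-3 - t^-4

Derivation:
Markov-equivalent braids have isotopic closures, hence identical knot invariants. Strip the Markov moves from each word to reach a common short braid β, then compute V(t) once on β.
Braid A: s1^-1 s1^-1 s1^-1 s2^-1 s3^-1 on 4 strands reduces by inverse Markov moves (closure unchanged at each step):
  Destabilize: the word has the form β·s3^-1 where s3^-1 occurs only as the final letter (β ∈ B_3); drop it and the last strand → 3 strands.
Reduced to β = s1^-1 s1^-1 s1^-1 s2^-1 on 3 strands, 4 crossings.
Braid B: s1^-1 s1^-1 s1^-1 s2^-1 s3 on 4 strands reduces by inverse Markov moves (closure unchanged at each step):
  Destabilize: the word has the form β·s3 where s3 occurs only as the final letter (β ∈ B_3); drop it and the last strand → 3 strands.
Reduced to β = s1^-1 s1^-1 s1^-1 s2^-1 on 3 strands, 4 crossings.
Both give the same β = s1^-1 s1^-1 s1^-1 s2^-1 on 3 strands, so one state sum suffices:
Braid: s1^-1 s1^-1 s1^-1 s2^-1 on 3 strands, 4 crossings.
Writhe w = (#positive) - (#negative) = 0 - 4 = -4.
State-sum expansion of <K>. There are 2^4 = 16 states.
Smooth each crossing (0=||, 1=⌣⌢); contribution A^(Σ sign_k(1-2s_k)) * d^(L-1).
  state 0000: A-exp=-4, loops=3, term = A^-4 * d^2
  state 0001: A-exp=-2, loops=2, term = A^-2 * d^1
  state 0010: A-exp=-2, loops=2, term = A^-2 * d^1
  state 0011: A-exp=+0, loops=1, term = A^0 * d^0
  state 0100: A-exp=-2, loops=2, term = A^-2 * d^1
  state 0101: A-exp=+0, loops=1, term = A^0 * d^0
  state 0110: A-exp=+0, loops=3, term = A^0 * d^2
  state 0111: A-exp=+2, loops=2, term = A^2 * d^1
  state 1000: A-exp=-2, loops=2, term = A^-2 * d^1
  state 1001: A-exp=+0, loops=1, term = A^0 * d^0
  state 1010: A-exp=+0, loops=3, term = A^0 * d^2
  state 1011: A-exp=+2, loops=2, term = A^2 * d^1
  state 1100: A-exp=+0, loops=3, term = A^0 * d^2
  state 1101: A-exp=+2, loops=2, term = A^2 * d^1
  state 1110: A-exp=+2, loops=4, term = A^2 * d^3
  state 1111: A-exp=+4, loops=3, term = A^4 * d^2
Collect the terms by A-exponent (count of states per loop number):
Powers of d = -A^2 - A^-2: d^2 = A^4 + 2 + A^-4; d^3 = -A^6 - 3*A^2 - 3*A^-2 - A^-6.
  A^4 * (d^2) = A^8 + 2*A^4 + 1
  A^2 * (3*d + d^3) = -A^8 - 6*A^4 - 6 - A^-4
  A^0 * (3 + 3*d^2) = 3*A^4 + 9 + 3*A^-4
  A^-2 * (4*d) = -4 - 4*A^-4
  A^-4 * (d^2) = 1 + 2*A^-4 + A^-8
Summing the groups: <K> = -A^4 + 1 + A^-8
Normalise by the writhe: (-A^3)^(-w) = (-A^3)^(4) = A^12, so f(A) = A^12 * <K> = -A^16 + A^12 + A^4.
Substitute A = t^(-1/4), i.e. A^e → t^(-e/4): V(t) = t^-1 + t^-3 - t^-4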